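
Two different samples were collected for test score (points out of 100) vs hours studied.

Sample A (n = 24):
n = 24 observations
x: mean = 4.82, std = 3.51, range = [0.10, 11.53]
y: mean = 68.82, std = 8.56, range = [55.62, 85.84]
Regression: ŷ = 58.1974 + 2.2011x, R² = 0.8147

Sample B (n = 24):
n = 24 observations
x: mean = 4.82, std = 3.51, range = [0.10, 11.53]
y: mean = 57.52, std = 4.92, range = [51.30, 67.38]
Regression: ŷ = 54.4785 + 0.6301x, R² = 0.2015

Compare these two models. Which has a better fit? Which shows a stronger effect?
Model A has the better fit (R² = 0.8147 vs 0.2015). Model A shows the stronger effect (|β₁| = 2.2011 vs 0.6301).

Model Comparison:

Which explains more variance? (R²)
- Model A: R² = 0.8147 → 81.47% of variance in test score explained
- Model B: R² = 0.2015 → 20.15% of variance in test score explained
- 0.8147 > 0.2015 → Model A has the better fit

Strength of effect — compare |β₁|:
- Model A: β₁ = 2.2011 → predicted test score rises 2.2011 points per additional hour of study time
- Model B: β₁ = 0.6301 → predicted test score rises 0.6301 points per additional hour of study time
- |2.2011| > |0.6301| → Model A shows the stronger marginal effect

Note: A better fit (higher R²) doesn't necessarily mean a more important relationship.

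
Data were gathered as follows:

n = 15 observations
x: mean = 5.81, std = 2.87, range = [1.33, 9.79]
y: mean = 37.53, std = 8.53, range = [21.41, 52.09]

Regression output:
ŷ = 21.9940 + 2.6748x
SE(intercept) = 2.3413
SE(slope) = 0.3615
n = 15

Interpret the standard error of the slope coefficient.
The slope 2.6748 is pinned down to within about ±0.3615 (one SE) by these data — relative uncertainty 13.5%, i.e. precise.

What SE measures:
- The standard error quantifies the sampling variability of the coefficient estimate
- It is the estimated standard deviation of β̂₁ across hypothetical repeated samples of the same size
- Smaller SE → more precise estimate

Relative precision:
- SE / |β̂₁| = 0.3615 / 2.6748 = 13.5%
- Rule of thumb (under 20%: precise; 20% to under 50%: moderately precise; 50% or more: imprecise) → precise

Link to interval estimation: a confidence interval for β₁ is β̂₁ ± t* × 0.3615, so SE sets the half-width per unit of t*.

What drives SE(β̂₁): more residual scatter → larger SE; larger n (here n = 15) → smaller SE.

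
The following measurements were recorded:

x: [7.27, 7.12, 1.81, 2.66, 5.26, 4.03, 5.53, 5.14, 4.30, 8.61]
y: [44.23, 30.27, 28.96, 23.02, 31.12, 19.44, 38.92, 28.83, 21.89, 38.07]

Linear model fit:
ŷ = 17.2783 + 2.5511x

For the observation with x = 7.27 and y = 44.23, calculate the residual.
Residual = 8.4052

The residual is the difference between the actual value and the predicted value:

Residual = y - ŷ

Step 1: Calculate predicted value
ŷ = 17.2783 + 2.5511 × 7.27
ŷ = 35.8248

Step 2: Calculate residual
Residual = 44.23 - 35.8248
Residual = 8.4052

Interpretation: the model underestimates the actual value by 8.4052 at this point (positive residual → observation lies above the fitted line).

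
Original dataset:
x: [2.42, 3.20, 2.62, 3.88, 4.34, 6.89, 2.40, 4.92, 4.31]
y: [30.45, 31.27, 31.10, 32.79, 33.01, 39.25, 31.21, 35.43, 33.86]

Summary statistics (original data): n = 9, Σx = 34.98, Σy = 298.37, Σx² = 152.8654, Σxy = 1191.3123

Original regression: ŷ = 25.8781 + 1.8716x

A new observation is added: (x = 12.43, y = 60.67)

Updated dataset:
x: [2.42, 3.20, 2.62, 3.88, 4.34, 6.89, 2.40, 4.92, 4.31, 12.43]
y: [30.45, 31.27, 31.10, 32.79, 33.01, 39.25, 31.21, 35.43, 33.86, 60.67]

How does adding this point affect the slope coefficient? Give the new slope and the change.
New slope β₁ = 2.9447 versus 1.8716 before: a change of +1.0731 (+57.3%).

The new point has HIGH LEVERAGE: x = 12.43 is far from the original mean x̄ = 34.98/9 ≈ 3.89 (original range [2.40, 6.89]).

Step 1: Update the sums with the new point (n goes from 9 to 10)
Σx  = 34.98 + 12.43 = 47.41
Σy  = 298.37 + 60.67 = 359.04
Σx² = 152.8654 + 12.43² = 152.8654 + 154.5049 = 307.3703
Σxy = 1191.3123 + 12.43×60.67 = 1191.3123 + 754.1281 = 1945.4404

Step 2: Recompute the slope with b₁ = (nΣxy − ΣxΣy) / (nΣx² − (Σx)²)
Numerator   = 10×1945.4404 − 47.41×359.04 = 19454.4040 − 17022.0864 = 2432.3176
Denominator = 10×307.3703 − 47.41² = 3073.7030 − 2247.7081 = 825.9949
b₁(new) = 2432.3176 / 825.9949 = 2.9447

(Same formula on the original sums: (9×1191.3123 − 34.98×298.37) / (9×152.8654 − 34.98²) = 284.8281 / 152.1882 = 1.8716, matching the given fit.)

Step 3: Change in slope
Δβ₁ = 2.9447 − 1.8716 = +1.0731
Relative change = +1.0731 / 1.8716 × 100% = +57.3%
→ the slope increases when the point is added.

A high-leverage point only changes the slope if it is off the original line; here y = 60.67 is above the original trend, so the slope increases.
In practice: examine leverage (hᵢ) and Cook's distance rather than deleting it automatically; investigate whether it comes from the same population as the rest of the sample.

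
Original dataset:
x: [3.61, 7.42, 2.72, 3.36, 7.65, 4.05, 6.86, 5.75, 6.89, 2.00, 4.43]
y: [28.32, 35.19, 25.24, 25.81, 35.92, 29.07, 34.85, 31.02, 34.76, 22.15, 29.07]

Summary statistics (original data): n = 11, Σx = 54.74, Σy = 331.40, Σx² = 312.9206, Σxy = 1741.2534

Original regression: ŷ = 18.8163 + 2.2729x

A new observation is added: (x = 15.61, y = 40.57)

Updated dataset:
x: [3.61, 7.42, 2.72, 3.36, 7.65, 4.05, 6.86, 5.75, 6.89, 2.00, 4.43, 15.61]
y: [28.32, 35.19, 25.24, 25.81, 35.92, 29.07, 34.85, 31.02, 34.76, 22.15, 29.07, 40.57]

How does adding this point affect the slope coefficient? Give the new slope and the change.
Adding the point moves β₁ from 2.2729 to 1.3448, i.e. it decreases by 0.9281 (-40.8%).

The new point has HIGH LEVERAGE: x = 15.61 is far from the original mean x̄ = 54.74/11 ≈ 4.98 (original range [2.00, 7.65]).

Step 1: Update the sums with the new point (n goes from 11 to 12)
Σx  = 54.74 + 15.61 = 70.35
Σy  = 331.40 + 40.57 = 371.97
Σx² = 312.9206 + 15.61² = 312.9206 + 243.6721 = 556.5927
Σxy = 1741.2534 + 15.61×40.57 = 1741.2534 + 633.2977 = 2374.5511

Step 2: Recompute the slope with b₁ = (nΣxy − ΣxΣy) / (nΣx² − (Σx)²)
Numerator   = 12×2374.5511 − 70.35×371.97 = 28494.6132 − 26168.0895 = 2326.5237
Denominator = 12×556.5927 − 70.35² = 6679.1124 − 4949.1225 = 1729.9899
b₁(new) = 2326.5237 / 1729.9899 = 1.3448

(Same formula on the original sums: (11×1741.2534 − 54.74×331.40) / (11×312.9206 − 54.74²) = 1012.9514 / 445.6590 = 2.2729, matching the given fit.)

Step 3: Change in slope
Δβ₁ = 1.3448 − 2.2729 = -0.9281
Relative change = -0.9281 / 2.2729 × 100% = -40.8%
→ the slope decreases when the point is added.

A high-leverage point only changes the slope if it is off the original line; here y = 40.57 is below the original trend, so the slope decreases.
In practice: check such a point for data-entry or measurement error.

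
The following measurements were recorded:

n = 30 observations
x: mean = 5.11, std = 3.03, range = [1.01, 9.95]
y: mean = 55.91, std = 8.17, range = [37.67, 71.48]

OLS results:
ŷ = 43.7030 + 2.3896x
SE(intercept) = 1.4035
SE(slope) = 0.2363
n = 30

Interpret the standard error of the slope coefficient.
SE(β̂₁) = 0.2363 is the estimated standard deviation of the slope estimate across repeated samples; relative to β̂₁ = 2.3896 that is 9.9%, a precise estimate.

SE(β̂₁) = 0.2363 says: if we drew many samples of n = 30 from the same population and refit each time, the fitted slopes would scatter with a standard deviation of roughly 0.2363 around the true β₁.

Relative precision:
- SE / |β̂₁| = 0.2363 / 2.3896 = 9.9%
- Rule of thumb (under 20%: precise; 20% to under 50%: moderately precise; 50% or more: imprecise) → precise

Rough 95% range (±2 SE): 2.3896 ± 0.4726 → (1.9170, 2.8622).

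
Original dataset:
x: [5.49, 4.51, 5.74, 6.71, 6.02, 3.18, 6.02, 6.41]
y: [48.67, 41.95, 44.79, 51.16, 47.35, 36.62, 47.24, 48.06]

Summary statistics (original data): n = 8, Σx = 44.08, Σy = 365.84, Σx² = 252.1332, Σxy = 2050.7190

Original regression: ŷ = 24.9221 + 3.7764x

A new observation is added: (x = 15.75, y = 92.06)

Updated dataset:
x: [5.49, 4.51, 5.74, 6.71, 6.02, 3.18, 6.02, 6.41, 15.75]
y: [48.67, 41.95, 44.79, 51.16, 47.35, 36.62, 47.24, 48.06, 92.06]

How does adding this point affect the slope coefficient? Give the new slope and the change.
The slope changes from 3.7764 to 4.4569 (change of +0.6805, or +18.0%).

x = 15.75 lies well outside the original x-range [3.18, 6.71] (x̄ ≈ 5.51), so this observation has high leverage and can move the slope substantially.

Step 1: Update the sums with the new point (n goes from 8 to 9)
Σx  = 44.08 + 15.75 = 59.83
Σy  = 365.84 + 92.06 = 457.90
Σx² = 252.1332 + 15.75² = 252.1332 + 248.0625 = 500.1957
Σxy = 2050.7190 + 15.75×92.06 = 2050.7190 + 1449.9450 = 3500.6640

Step 2: Recompute the slope with b₁ = (nΣxy − ΣxΣy) / (nΣx² − (Σx)²)
Numerator   = 9×3500.6640 − 59.83×457.90 = 31505.9760 − 27396.1570 = 4109.8190
Denominator = 9×500.1957 − 59.83² = 4501.7613 − 3579.6289 = 922.1324
b₁(new) = 4109.8190 / 922.1324 = 4.4569

(Same formula on the original sums: (8×2050.7190 − 44.08×365.84) / (8×252.1332 − 44.08²) = 279.5248 / 74.0192 = 3.7764, matching the given fit.)

Step 3: Change in slope
Δβ₁ = 4.4569 − 3.7764 = +0.6805
Relative change = +0.6805 / 3.7764 × 100% = +18.0%
→ the slope increases when the point is added.

A high-leverage point only changes the slope if it is off the original line; here y = 92.06 is above the original trend, so the slope increases.
In practice: investigate whether it comes from the same population as the rest of the sample.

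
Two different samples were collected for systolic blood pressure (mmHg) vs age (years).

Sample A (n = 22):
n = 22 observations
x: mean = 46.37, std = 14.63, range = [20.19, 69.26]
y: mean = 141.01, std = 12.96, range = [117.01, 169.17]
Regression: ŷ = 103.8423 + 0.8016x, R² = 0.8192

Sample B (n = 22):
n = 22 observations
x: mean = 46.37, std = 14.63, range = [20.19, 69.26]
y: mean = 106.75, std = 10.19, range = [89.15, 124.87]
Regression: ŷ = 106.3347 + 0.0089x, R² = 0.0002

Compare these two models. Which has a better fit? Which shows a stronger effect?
Model A has the better fit (R² = 0.8192 vs 0.0002). Model A shows the stronger effect (|β₁| = 0.8016 vs 0.0089).

Model Comparison:

Fit — compare R²:
- Model A: R² = 0.8192 → 81.92% of variance in blood pressure explained
- Model B: R² = 0.0002 → 0.02% of variance in blood pressure explained
- 0.8192 > 0.0002 → Model A has the better fit

Strength of effect — compare |β₁|:
- Model A: β₁ = 0.8016 → predicted blood pressure rises 0.8016 mmHg per additional year of age
- Model B: β₁ = 0.0089 → predicted blood pressure rises 0.0089 mmHg per additional year of age
- |0.8016| > |0.0089| → Model A shows the stronger marginal effect

Note: A steeper slope doesn't make a better model if the scatter around the line is large.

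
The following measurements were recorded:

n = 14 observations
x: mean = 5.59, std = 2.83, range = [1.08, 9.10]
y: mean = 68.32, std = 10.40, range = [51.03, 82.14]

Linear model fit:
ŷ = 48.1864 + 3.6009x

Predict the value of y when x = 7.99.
ŷ = 76.9576

x = 7.99 lies inside the observed range [1.08, 9.10], so the fitted equation applies directly:

ŷ = 48.1864 + 3.6009 × 7.99
ŷ = 48.1864 + 28.7712
ŷ = 76.9576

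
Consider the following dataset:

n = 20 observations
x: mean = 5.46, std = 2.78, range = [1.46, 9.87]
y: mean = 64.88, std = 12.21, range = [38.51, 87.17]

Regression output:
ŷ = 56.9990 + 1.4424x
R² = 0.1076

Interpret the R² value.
The model explains 10.76% of the variance in y (R² = 0.1076), leaving 89.24% unexplained; the fit is weak.

R² (coefficient of determination) measures the proportion of variance in y explained by the regression model.

Here R² = 0.1076:
- Explained: 10.76% of the variation in y
- Unexplained (residual): 100% − 10.76% = 89.24%
- Rule of thumb (below 0.3 weak; 0.3 to below 0.7 moderate; 0.7 and above strong) → weak

Note: R² says nothing about causation, and a high R² does not by itself mean the linear form is appropriate — check the residuals.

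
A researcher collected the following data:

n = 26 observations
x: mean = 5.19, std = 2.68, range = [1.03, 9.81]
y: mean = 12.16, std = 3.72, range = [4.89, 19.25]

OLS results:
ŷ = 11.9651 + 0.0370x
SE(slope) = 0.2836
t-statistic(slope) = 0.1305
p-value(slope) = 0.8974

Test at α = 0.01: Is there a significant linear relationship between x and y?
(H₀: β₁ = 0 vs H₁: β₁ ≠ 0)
p-value = 0.8974 ≥ α = 0.01, so we fail to reject H₀. The relationship is not significant.

Hypothesis test for the slope coefficient:

H₀: β₁ = 0 (no linear relationship)
H₁: β₁ ≠ 0 (linear relationship exists)

Test statistic: t = β̂₁ / SE(β̂₁) = 0.0370 / 0.2836 = 0.1305

The p-value (0.8974) is the probability, under H₀, of a t-statistic at least as extreme as |t| = 0.1305 (two-sided, df = n − 2 = 24).

Decision rule: reject H₀ if p-value < α.
p-value = 0.8974 ≥ α = 0.01 → fail to reject H₀.

Conclusion: the linear association between x and y is not significant at the 1% level.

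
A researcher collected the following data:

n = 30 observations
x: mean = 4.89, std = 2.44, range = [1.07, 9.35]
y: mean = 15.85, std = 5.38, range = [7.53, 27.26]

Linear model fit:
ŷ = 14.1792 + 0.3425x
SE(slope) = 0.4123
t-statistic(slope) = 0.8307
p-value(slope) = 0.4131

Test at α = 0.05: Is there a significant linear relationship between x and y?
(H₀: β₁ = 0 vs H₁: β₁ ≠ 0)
Fail to reject H₀: p-value = 0.4131 ≥ α = 0.05. The linear relationship is not significant at the 5% level.

Hypothesis test for the slope coefficient:

H₀: β₁ = 0 (no linear relationship)
H₁: β₁ ≠ 0 (linear relationship exists)

Test statistic: t = β̂₁ / SE(β̂₁) = 0.3425 / 0.4123 = 0.8307

With df = 28, the two-sided p-value for |t| = 0.8307 is 0.4131.

Decision rule: reject H₀ if p-value < α.
p-value = 0.4131 ≥ α = 0.05 → fail to reject H₀.

There is not sufficient evidence at the 5% significance level to conclude that a linear relationship exists between x and y.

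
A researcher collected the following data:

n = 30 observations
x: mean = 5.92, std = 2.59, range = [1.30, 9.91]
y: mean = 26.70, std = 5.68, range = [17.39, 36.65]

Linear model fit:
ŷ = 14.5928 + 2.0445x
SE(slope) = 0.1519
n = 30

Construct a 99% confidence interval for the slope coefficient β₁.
The 99% CI for β₁ is (1.6248, 2.4642)

Confidence interval for the slope:

The 99% CI for β₁ is: β̂₁ ± t*(α/2, n-2) × SE(β̂₁)

Step 1: Find critical t-value
- Confidence level = 0.99
- Degrees of freedom = n - 2 = 30 - 2 = 28
- t*(α/2, 28) = 2.7633

Step 2: Calculate margin of error
Margin = 2.7633 × 0.1519 = 0.4197

Step 3: Construct interval
CI = 2.0445 ± 0.4197
CI = (1.6248, 2.4642)

Interpretation: intervals built this way capture the true β₁ in 99% of repeated samples; here the plausible range for the per-unit effect of x on y is 1.6248 to 2.4642.
Both endpoints are positive, so the data support a genuinely positive slope at this confidence level.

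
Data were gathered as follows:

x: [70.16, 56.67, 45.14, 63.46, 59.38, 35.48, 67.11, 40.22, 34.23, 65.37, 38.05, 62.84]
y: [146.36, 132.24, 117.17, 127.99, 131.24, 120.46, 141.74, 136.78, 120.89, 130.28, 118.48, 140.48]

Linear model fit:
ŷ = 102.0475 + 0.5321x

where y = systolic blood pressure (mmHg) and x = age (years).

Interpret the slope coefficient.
On average, blood pressure is about 0.5321 mmHg higher for every extra year of age.

β₁ = 0.5321 is the change in predicted blood pressure (mmHg) per additional year of age.

Interpretation:
- Age up by 1 year → predicted blood pressure increases by 0.5321 mmHg
- The effect is assumed constant over the observed range of x (linearity)

(β₀ = 102.0475 is the fitted value at x = 0 and is not part of the slope interpretation.)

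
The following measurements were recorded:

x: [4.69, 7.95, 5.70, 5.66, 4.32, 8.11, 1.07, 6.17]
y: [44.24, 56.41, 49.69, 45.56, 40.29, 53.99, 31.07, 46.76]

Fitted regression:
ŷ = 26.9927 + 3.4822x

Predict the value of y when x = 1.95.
ŷ = 33.7830

x = 1.95 lies inside the observed range [1.07, 8.11], so the fitted equation applies directly:

ŷ = 26.9927 + 3.4822 × 1.95
ŷ = 26.9927 + 6.7903
ŷ = 33.7830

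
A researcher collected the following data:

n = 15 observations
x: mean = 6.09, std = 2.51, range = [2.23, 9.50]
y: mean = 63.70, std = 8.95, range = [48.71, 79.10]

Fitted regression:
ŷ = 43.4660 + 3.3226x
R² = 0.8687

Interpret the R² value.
R² = 0.8687 means 86.87% of the variation in y is explained by the linear relationship with x. This indicates a strong fit.

R² (coefficient of determination) measures the proportion of variance in y explained by the regression model.

Here R² = 0.8687:
- Explained: 86.87% of the variation in y
- Unexplained (residual): 100% − 86.87% = 13.13%
- Rule of thumb (below 0.3 weak; 0.3 to below 0.7 moderate; 0.7 and above strong) → strong

Note: R² says nothing about causation, and a high R² does not by itself mean the linear form is appropriate — check the residuals.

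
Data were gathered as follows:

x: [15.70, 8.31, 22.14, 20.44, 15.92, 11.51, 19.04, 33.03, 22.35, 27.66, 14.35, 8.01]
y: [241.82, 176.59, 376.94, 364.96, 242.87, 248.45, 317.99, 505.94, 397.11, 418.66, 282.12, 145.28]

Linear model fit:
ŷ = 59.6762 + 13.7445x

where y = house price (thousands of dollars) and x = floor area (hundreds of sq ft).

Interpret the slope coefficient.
For each additional hundred sq ft of floor area, predicted house price increases by approximately 13.7445 thousand dollars.

β₁ = 13.7445 is the change in predicted house price (thousand dollars) per additional hundred sq ft of floor area.

Interpretation:
- Floor area up by 1 hundred sq ft → predicted house price increases by 13.7445 thousand dollars
- The effect is assumed constant over the observed range of x (linearity)

(β₀ = 59.6762 is the fitted value at x = 0 and is not part of the slope interpretation.)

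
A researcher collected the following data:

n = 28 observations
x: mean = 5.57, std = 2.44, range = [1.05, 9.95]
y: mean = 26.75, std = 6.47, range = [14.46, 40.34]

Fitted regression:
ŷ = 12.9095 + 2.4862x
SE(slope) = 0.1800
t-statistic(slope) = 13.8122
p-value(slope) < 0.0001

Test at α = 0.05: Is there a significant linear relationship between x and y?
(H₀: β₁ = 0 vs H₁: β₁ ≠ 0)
p-value < 0.0001 < α = 0.05, so we reject H₀. The relationship is significant.

Hypothesis test for the slope coefficient:

H₀: β₁ = 0 (no linear relationship)
H₁: β₁ ≠ 0 (linear relationship exists)

Test statistic: t = β̂₁ / SE(β̂₁) = 2.4862 / 0.1800 = 13.8122

p < 0.0001: how often a slope estimate this far from 0 (in SE units) would arise by chance if β₁ were truly 0.

Decision rule: reject H₀ if p-value < α.
p-value < 0.0001 < α = 0.05 → reject H₀.

Conclusion: the linear association between x and y is significant at the 5% level.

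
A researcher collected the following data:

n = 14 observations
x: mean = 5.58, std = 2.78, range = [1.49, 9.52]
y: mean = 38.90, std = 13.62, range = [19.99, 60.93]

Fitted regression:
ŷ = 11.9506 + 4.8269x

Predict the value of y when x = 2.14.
ŷ = 22.2802

To predict y for x = 2.14, substitute into the regression equation:

ŷ = 11.9506 + 4.8269 × 2.14
ŷ = 11.9506 + 10.3296
ŷ = 22.2802

This is the fitted mean response at that x — an individual observation would come with a wider prediction interval.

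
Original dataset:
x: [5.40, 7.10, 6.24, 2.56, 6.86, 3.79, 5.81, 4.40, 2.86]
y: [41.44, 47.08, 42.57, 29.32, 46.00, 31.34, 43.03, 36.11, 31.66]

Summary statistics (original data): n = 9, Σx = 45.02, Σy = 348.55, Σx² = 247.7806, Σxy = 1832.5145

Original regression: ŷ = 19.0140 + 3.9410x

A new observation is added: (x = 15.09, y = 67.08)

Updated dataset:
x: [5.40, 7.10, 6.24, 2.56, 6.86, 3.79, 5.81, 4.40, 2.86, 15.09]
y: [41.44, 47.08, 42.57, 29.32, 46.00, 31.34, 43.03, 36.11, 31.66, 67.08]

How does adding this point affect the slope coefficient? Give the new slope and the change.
The slope changes from 3.9410 to 3.0341 (change of -0.9069, or -23.0%).

x = 15.09 lies well outside the original x-range [2.56, 7.10] (x̄ ≈ 5.00), so this observation has high leverage and can move the slope substantially.

Step 1: Update the sums with the new point (n goes from 9 to 10)
Σx  = 45.02 + 15.09 = 60.11
Σy  = 348.55 + 67.08 = 415.63
Σx² = 247.7806 + 15.09² = 247.7806 + 227.7081 = 475.4887
Σxy = 1832.5145 + 15.09×67.08 = 1832.5145 + 1012.2372 = 2844.7517

Step 2: Recompute the slope with b₁ = (nΣxy − ΣxΣy) / (nΣx² − (Σx)²)
Numerator   = 10×2844.7517 − 60.11×415.63 = 28447.5170 − 24983.5193 = 3463.9977
Denominator = 10×475.4887 − 60.11² = 4754.8870 − 3613.2121 = 1141.6749
b₁(new) = 3463.9977 / 1141.6749 = 3.0341

(Same formula on the original sums: (9×1832.5145 − 45.02×348.55) / (9×247.7806 − 45.02²) = 800.9095 / 203.2250 = 3.9410, matching the given fit.)

Step 3: Change in slope
Δβ₁ = 3.0341 − 3.9410 = -0.9069
Relative change = -0.9069 / 3.9410 × 100% = -23.0%
→ the slope decreases when the point is added.

Because the point sits below the extension of the original line at a high-leverage x, it tilts the fit down.
In practice: check such a point for data-entry or measurement error.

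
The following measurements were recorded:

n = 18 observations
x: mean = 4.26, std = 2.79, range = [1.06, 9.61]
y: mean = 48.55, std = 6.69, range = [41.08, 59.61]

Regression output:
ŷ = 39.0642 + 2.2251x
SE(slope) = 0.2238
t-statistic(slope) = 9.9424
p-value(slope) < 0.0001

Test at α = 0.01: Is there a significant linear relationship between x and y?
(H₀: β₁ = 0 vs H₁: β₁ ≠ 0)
p-value < 0.0001 < α = 0.01, so we reject H₀. The relationship is significant.

Hypothesis test for the slope coefficient:

H₀: β₁ = 0 (no linear relationship)
H₁: β₁ ≠ 0 (linear relationship exists)

Test statistic: t = β̂₁ / SE(β̂₁) = 2.2251 / 0.2238 = 9.9424

The p-value (<0.0001) is the probability, under H₀, of a t-statistic at least as extreme as |t| = 9.9424 (two-sided, df = n − 2 = 16).

Decision rule: reject H₀ if p-value < α.
p-value < 0.0001 < α = 0.01 → reject H₀.

At α = 0.01 the data do provide convincing evidence of a nonzero slope.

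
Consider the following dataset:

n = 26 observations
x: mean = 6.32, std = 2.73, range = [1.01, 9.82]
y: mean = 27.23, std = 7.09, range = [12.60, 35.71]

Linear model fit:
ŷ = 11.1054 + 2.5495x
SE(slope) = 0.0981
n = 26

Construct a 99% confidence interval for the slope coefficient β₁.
The 99% CI for β₁ is (2.2751, 2.8239)

Confidence interval for the slope:

The 99% CI for β₁ is: β̂₁ ± t*(α/2, n-2) × SE(β̂₁)

Step 1: Find critical t-value
- Confidence level = 0.99
- Degrees of freedom = n - 2 = 26 - 2 = 24
- t*(α/2, 24) = 2.7969

Step 2: Calculate margin of error
Margin = 2.7969 × 0.0981 = 0.2744

Step 3: Construct interval
CI = 2.5495 ± 0.2744
CI = (2.2751, 2.8239)

Interpretation: intervals built this way capture the true β₁ in 99% of repeated samples; here the plausible range for the per-unit effect of x on y is 2.2751 to 2.8239.
Since 0 is outside the interval, a two-sided test at α = 0.01 would reject H₀: β₁ = 0.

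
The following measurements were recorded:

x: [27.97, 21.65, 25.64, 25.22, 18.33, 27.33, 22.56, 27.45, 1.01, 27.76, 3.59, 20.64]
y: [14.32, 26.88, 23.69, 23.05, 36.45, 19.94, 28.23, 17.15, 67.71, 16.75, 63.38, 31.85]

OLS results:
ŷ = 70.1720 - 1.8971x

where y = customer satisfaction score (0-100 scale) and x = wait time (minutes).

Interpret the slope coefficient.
For each additional minute of wait time, predicted satisfaction score decreases by approximately 1.8971 points.

The slope β₁ = -1.8971 gives the rate at which the fitted satisfaction score changes with wait time.

Interpretation:
- Wait time up by 1 minute → predicted satisfaction score decreases by 1.8971 points
- This is a linear approximation: the same per-unit change is assumed across the whole observed x range
- The slope describes association in these data, not necessarily a causal effect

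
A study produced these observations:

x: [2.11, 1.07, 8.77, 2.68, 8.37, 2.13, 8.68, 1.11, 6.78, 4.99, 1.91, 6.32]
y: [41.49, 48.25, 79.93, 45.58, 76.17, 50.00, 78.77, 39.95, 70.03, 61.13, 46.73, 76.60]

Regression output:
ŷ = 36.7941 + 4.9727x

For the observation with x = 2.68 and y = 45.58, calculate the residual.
Residual = -4.5409

The residual is the difference between the actual value and the predicted value:

Residual = y - ŷ

Step 1: Calculate predicted value
ŷ = 36.7941 + 4.9727 × 2.68
ŷ = 50.1209

Step 2: Calculate residual
Residual = 45.58 - 50.1209
Residual = -4.5409

The residual is negative, so the observed y = 45.58 sits below the regression line (the line overestimates it by 4.5409).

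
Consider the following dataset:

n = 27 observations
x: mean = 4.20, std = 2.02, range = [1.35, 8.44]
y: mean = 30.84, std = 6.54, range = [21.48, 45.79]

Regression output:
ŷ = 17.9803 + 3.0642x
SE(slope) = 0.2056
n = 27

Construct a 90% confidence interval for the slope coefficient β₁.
The 90% CI for β₁ is (2.7130, 3.4154)

Confidence interval for the slope:

The 90% CI for β₁ is: β̂₁ ± t*(α/2, n-2) × SE(β̂₁)

Step 1: Find critical t-value
- Confidence level = 0.9
- Degrees of freedom = n - 2 = 27 - 2 = 25
- t*(α/2, 25) = 1.7081

Step 2: Calculate margin of error
Margin = 1.7081 × 0.2056 = 0.3512

Step 3: Construct interval
CI = 3.0642 ± 0.3512
CI = (2.7130, 3.4154)

Interpretation: We are 90% confident that the true slope β₁ lies between 2.7130 and 3.4154.
Since 0 is outside the interval, a two-sided test at α = 0.10 would reject H₀: β₁ = 0.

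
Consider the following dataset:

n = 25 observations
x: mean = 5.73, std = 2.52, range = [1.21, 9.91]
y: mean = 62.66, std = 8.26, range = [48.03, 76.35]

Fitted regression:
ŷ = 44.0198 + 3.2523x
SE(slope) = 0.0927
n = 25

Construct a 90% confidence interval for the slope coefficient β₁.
The 90% CI for β₁ is (3.0934, 3.4112)

Confidence interval for the slope:

The 90% CI for β₁ is: β̂₁ ± t*(α/2, n-2) × SE(β̂₁)

Step 1: Find critical t-value
- Confidence level = 0.9
- Degrees of freedom = n - 2 = 25 - 2 = 23
- t*(α/2, 23) = 1.7139

Step 2: Calculate margin of error
Margin = 1.7139 × 0.0927 = 0.1589

Step 3: Construct interval
CI = 3.2523 ± 0.1589
CI = (3.0934, 3.4112)

Interpretation: We are 90% confident that the true slope β₁ lies between 3.0934 and 3.4112.
Since 0 is outside the interval, a two-sided test at α = 0.10 would reject H₀: β₁ = 0.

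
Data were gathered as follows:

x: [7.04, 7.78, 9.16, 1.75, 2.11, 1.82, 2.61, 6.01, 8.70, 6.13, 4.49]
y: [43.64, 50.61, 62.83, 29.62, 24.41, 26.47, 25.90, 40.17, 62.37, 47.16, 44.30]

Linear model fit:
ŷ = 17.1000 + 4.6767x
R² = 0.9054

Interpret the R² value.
About 90.54% of the variability in y is accounted for by the regression on x (R² = 0.9054) — a strong linear fit.

The coefficient of determination R² is the fraction of the total variation in y that the fitted line accounts for.

Here R² = 0.9054:
- Explained: 90.54% of the variation in y
- Unexplained (residual): 100% − 90.54% = 9.46%
- Rule of thumb (below 0.3 weak; 0.3 to below 0.7 moderate; 0.7 and above strong) → strong

Note: R² says nothing about causation, and a high R² does not by itself mean the linear form is appropriate — check the residuals.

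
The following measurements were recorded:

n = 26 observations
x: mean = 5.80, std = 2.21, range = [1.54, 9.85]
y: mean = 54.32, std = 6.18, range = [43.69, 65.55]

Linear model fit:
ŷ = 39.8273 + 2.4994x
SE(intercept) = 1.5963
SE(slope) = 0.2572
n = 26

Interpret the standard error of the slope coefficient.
SE(slope) = 0.2572 measures the uncertainty in the estimated slope. The coefficient is estimated precisely (SE/|β̂₁| = 10.3%).

What SE measures:
- The standard error quantifies the sampling variability of the coefficient estimate
- It is the estimated standard deviation of β̂₁ across hypothetical repeated samples of the same size
- Smaller SE → more precise estimate

Relative precision:
- SE / |β̂₁| = 0.2572 / 2.4994 = 10.3%
- Rule of thumb (under 20%: precise; 20% to under 50%: moderately precise; 50% or more: imprecise) → precise

Rough 95% range (±2 SE): 2.4994 ± 0.5144 → (1.9850, 3.0138).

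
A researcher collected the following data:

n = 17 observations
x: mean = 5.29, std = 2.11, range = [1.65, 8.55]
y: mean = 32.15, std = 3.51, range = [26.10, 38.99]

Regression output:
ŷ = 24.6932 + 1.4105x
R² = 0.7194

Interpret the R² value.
The model explains 71.94% of the variance in y (R² = 0.7194), leaving 28.06% unexplained; the fit is strong.

R² = 1 − SS_res/SS_tot compares the residual scatter to the total scatter of y about its mean.

Here R² = 0.7194:
- Explained: 71.94% of the variation in y
- Unexplained (residual): 100% − 71.94% = 28.06%
- Rule of thumb (below 0.3 weak; 0.3 to below 0.7 moderate; 0.7 and above strong) → strong

Note: R² says nothing about causation, and a high R² does not by itself mean the linear form is appropriate — check the residuals.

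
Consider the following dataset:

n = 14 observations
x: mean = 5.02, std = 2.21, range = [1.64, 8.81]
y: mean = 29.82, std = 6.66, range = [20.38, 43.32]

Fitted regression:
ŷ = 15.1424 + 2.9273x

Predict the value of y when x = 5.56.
ŷ = 31.4182

Plug x = 5.56 into the fitted line:

ŷ = 15.1424 + 2.9273 × 5.56
ŷ = 15.1424 + 16.2758
ŷ = 31.4182

This is the fitted mean response at that x — an individual observation would come with a wider prediction interval.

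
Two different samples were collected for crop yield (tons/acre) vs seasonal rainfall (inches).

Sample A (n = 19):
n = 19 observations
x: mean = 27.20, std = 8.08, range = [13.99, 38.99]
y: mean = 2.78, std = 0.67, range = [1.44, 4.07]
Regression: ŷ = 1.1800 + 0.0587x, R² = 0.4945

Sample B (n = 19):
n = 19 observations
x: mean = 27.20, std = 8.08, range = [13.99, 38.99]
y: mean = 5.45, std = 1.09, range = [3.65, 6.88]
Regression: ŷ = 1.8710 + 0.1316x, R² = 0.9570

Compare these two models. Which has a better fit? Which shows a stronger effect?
Model B has the better fit (R² = 0.9570 vs 0.4945). Model B shows the stronger effect (|β₁| = 0.1316 vs 0.0587).

Model Comparison:

Fit — compare R²:
- Model A: R² = 0.4945 → 49.45% of variance in crop yield explained
- Model B: R² = 0.9570 → 95.70% of variance in crop yield explained
- 0.9570 > 0.4945 → Model B has the better fit

Effect size (slope magnitude):
- Model A: β₁ = 0.0587 → predicted crop yield rises 0.0587 tons/acre per additional inch of rainfall
- Model B: β₁ = 0.1316 → predicted crop yield rises 0.1316 tons/acre per additional inch of rainfall
- |0.0587| < |0.1316| → Model B shows the stronger marginal effect

Note: A better fit (higher R²) doesn't necessarily mean a more important relationship.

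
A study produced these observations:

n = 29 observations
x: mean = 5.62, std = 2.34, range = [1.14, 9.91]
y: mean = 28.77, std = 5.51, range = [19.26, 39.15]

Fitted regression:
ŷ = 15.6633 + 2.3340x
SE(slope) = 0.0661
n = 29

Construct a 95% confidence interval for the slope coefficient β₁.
The 95% CI for β₁ is (2.1984, 2.4696)

Confidence interval for the slope:

The 95% CI for β₁ is: β̂₁ ± t*(α/2, n-2) × SE(β̂₁)

Step 1: Find critical t-value
- Confidence level = 0.95
- Degrees of freedom = n - 2 = 29 - 2 = 27
- t*(α/2, 27) = 2.0518

Step 2: Calculate margin of error
Margin = 2.0518 × 0.0661 = 0.1356

Step 3: Construct interval
CI = 2.3340 ± 0.1356
CI = (2.1984, 2.4696)

Interpretation: intervals built this way capture the true β₁ in 95% of repeated samples; here the plausible range for the per-unit effect of x on y is 2.1984 to 2.4696.
Both endpoints are positive, so the data support a genuinely positive slope at this confidence level.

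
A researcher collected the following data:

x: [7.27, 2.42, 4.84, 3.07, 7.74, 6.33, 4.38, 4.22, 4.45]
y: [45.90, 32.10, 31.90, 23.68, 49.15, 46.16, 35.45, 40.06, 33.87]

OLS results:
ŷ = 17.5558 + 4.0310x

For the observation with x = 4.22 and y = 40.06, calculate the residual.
Residual = 5.4934

The residual is the difference between the actual value and the predicted value:

Residual = y - ŷ

Step 1: Calculate predicted value
ŷ = 17.5558 + 4.0310 × 4.22
ŷ = 34.5666

Step 2: Calculate residual
Residual = 40.06 - 34.5666
Residual = 5.4934

Sign check: y > ŷ, so the point is above the line and the fit underestimates here.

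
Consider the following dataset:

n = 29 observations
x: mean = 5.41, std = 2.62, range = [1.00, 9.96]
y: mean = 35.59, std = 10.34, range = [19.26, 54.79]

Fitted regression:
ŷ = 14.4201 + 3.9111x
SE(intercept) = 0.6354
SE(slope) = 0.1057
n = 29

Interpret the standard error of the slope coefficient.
The slope 3.9111 is pinned down to within about ±0.1057 (one SE) by these data — relative uncertainty 2.7%, i.e. precise.

What SE measures:
- The standard error quantifies the sampling variability of the coefficient estimate
- It is the estimated standard deviation of β̂₁ across hypothetical repeated samples of the same size
- Smaller SE → more precise estimate

Relative precision:
- SE / |β̂₁| = 0.1057 / 3.9111 = 2.7%
- Rule of thumb (under 20%: precise; 20% to under 50%: moderately precise; 50% or more: imprecise) → precise

Rough 95% range (±2 SE): 3.9111 ± 0.2114 → (3.6997, 4.1225).

What drives SE(β̂₁): wider spread of x values → smaller SE; more residual scatter → larger SE; larger n (here n = 29) → smaller SE.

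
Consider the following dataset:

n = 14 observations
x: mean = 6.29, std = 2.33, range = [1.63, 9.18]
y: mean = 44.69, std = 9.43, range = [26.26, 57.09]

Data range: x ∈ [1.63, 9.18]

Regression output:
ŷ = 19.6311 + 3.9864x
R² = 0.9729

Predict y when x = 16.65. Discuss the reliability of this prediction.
ŷ = 86.0047, but this is extrapolation (above the data range [1.63, 9.18]) and may be unreliable.

Prediction calculation:
ŷ = 19.6311 + 3.9864 × 16.65
ŷ = 86.0047

Reliability:
- Data range: x ∈ [1.63, 9.18]
- Prediction point: x = 16.65 is 7.47 units above the observed range → this is EXTRAPOLATION, not interpolation

Why that matters here:
- There are no observations near this x to validate the fitted line there
- The standard error of prediction grows with (x − x̄)², and x = 16.65 is far from x̄ = 6.29

The R² = 0.9729 only validates the fit within [1.63, 9.18]; treat ŷ = 86.0047 with caution.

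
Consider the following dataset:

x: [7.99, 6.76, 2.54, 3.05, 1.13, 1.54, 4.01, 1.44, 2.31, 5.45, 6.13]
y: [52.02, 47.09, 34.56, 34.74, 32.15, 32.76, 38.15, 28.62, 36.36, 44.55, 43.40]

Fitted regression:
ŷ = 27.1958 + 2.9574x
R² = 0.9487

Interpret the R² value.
The model explains 94.87% of the variance in y (R² = 0.9487), leaving 5.13% unexplained; the fit is strong.

R² (coefficient of determination) measures the proportion of variance in y explained by the regression model.

Here R² = 0.9487:
- Explained: 94.87% of the variation in y
- Unexplained (residual): 100% − 94.87% = 5.13%
- Rule of thumb (below 0.3 weak; 0.3 to below 0.7 moderate; 0.7 and above strong) → strong

Note: R² says nothing about causation, and a high R² does not by itself mean the linear form is appropriate — check the residuals.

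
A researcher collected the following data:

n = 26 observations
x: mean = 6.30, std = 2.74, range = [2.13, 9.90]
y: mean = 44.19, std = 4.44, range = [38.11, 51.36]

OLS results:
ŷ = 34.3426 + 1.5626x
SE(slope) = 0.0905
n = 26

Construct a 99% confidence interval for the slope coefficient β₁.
The 99% CI for β₁ is (1.3095, 1.8157)

Confidence interval for the slope:

The 99% CI for β₁ is: β̂₁ ± t*(α/2, n-2) × SE(β̂₁)

Step 1: Find critical t-value
- Confidence level = 0.99
- Degrees of freedom = n - 2 = 26 - 2 = 24
- t*(α/2, 24) = 2.7969

Step 2: Calculate margin of error
Margin = 2.7969 × 0.0905 = 0.2531

Step 3: Construct interval
CI = 1.5626 ± 0.2531
CI = (1.3095, 1.8157)

Interpretation: each one-unit increase in x is associated with a change in mean y of between 1.3095 and 1.8157, with 99% confidence.
Since 0 is outside the interval, a two-sided test at α = 0.01 would reject H₀: β₁ = 0.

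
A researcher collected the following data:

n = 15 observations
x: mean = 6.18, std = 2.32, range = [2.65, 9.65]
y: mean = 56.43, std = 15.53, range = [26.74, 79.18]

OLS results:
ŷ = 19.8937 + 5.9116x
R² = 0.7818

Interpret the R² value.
The model explains 78.18% of the variance in y (R² = 0.7818), leaving 21.82% unexplained; the fit is strong.

R² (coefficient of determination) measures the proportion of variance in y explained by the regression model.

Here R² = 0.7818:
- Explained: 78.18% of the variation in y
- Unexplained (residual): 100% − 78.18% = 21.82%
- Rule of thumb (below 0.3 weak; 0.3 to below 0.7 moderate; 0.7 and above strong) → strong

Calculation: R² = 1 − (SS_res / SS_tot), where SS_res is the sum of squared residuals and SS_tot the total sum of squares.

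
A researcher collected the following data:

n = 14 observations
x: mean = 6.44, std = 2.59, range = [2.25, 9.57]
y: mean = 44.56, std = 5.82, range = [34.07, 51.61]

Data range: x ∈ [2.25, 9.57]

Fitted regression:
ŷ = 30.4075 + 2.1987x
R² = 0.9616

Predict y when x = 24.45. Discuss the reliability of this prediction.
The equation gives ŷ = 84.1657; however x = 24.45 is 14.88 units above the observed range, so this extrapolated value should not be trusted.

Prediction calculation:
ŷ = 30.4075 + 2.1987 × 24.45
ŷ = 84.1657

Reliability:
- Data range: x ∈ [2.25, 9.57]
- Prediction point: x = 24.45 is 14.88 units above the observed range → this is EXTRAPOLATION, not interpolation

Why that matters here:
- The standard error of prediction grows with (x − x̄)², and x = 24.45 is far from x̄ = 6.44
- Real relationships often flatten, saturate, or turn nonlinear at extremes

A defensible statement: 'if the linear trend continued to x = 24.45, y would be about 84.1657' — the premise is untested.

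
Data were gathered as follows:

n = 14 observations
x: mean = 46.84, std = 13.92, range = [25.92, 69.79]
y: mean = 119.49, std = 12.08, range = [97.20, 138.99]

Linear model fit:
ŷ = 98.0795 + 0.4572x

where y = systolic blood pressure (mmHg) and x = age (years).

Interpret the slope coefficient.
On average, blood pressure is about 0.4572 mmHg higher for every extra year of age.

β₁ = 0.4572 is the change in predicted blood pressure (mmHg) per additional year of age.

Interpretation:
- Age up by 1 year → predicted blood pressure increases by 0.4572 mmHg
- This is a linear approximation: the same per-unit change is assumed across the whole observed x range
- The sign (+) gives the direction; the magnitude 0.4572 gives the size of the effect per year

The intercept β₀ = 98.0795 is the predicted blood pressure when age = 0; since the smallest observed x is 25.92, this is an extrapolation and mainly anchors the line.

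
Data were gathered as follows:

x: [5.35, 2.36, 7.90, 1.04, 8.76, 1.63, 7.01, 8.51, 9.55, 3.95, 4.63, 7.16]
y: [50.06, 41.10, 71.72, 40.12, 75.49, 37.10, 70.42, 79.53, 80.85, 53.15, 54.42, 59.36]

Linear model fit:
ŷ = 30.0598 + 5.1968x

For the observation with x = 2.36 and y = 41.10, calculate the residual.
Residual = -1.2242

The residual is the difference between the actual value and the predicted value:

Residual = y - ŷ

Step 1: Calculate predicted value
ŷ = 30.0598 + 5.1968 × 2.36
ŷ = 42.3242

Step 2: Calculate residual
Residual = 41.10 - 42.3242
Residual = -1.2242

The residual is negative, so the observed y = 41.10 sits below the regression line (the line overestimates it by 1.2242).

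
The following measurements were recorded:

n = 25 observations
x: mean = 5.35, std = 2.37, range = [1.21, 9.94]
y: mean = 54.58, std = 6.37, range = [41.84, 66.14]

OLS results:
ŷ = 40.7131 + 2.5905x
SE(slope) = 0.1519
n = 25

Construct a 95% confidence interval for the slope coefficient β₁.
The 95% CI for β₁ is (2.2763, 2.9047)

Confidence interval for the slope:

The 95% CI for β₁ is: β̂₁ ± t*(α/2, n-2) × SE(β̂₁)

Step 1: Find critical t-value
- Confidence level = 0.95
- Degrees of freedom = n - 2 = 25 - 2 = 23
- t*(α/2, 23) = 2.0687

Step 2: Calculate margin of error
Margin = 2.0687 × 0.1519 = 0.3142

Step 3: Construct interval
CI = 2.5905 ± 0.3142
CI = (2.2763, 2.9047)

Interpretation: each one-unit increase in x is associated with a change in mean y of between 2.2763 and 2.9047, with 95% confidence.
The interval does not include 0, suggesting a significant linear relationship.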